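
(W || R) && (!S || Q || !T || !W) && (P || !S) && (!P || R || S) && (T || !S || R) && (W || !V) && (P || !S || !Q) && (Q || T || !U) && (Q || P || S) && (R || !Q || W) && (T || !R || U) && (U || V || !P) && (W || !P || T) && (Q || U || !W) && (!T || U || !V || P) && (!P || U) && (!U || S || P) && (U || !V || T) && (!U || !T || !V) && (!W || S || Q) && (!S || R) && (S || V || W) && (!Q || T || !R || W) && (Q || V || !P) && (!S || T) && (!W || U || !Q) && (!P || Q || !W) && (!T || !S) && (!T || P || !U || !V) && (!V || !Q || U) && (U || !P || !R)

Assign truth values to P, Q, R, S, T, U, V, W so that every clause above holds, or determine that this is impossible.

Suppose W = true.
Suppose P = true.
(U) alone gives U = true.
(Q) alone gives Q = true.
Suppose R = true.
Suppose T = true.
(!V) alone gives V = false.
(!S) alone gives S = false.
Every clause now holds.

P ↦ true; Q ↦ true; R ↦ true; S ↦ false; T ↦ true; U ↦ true; V ↦ false; W ↦ true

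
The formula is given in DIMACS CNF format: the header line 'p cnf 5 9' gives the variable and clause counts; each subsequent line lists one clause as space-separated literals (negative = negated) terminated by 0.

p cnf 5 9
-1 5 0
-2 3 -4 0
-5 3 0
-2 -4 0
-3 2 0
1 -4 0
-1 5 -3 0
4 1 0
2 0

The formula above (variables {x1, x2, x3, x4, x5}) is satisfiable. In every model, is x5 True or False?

True

Suppose x5 = False.
(¬x1) alone gives x1 = False.
(¬x4) alone gives x4 = False.
That conflicts with the unit clause (x4).
So every satisfying assignment has x5 = True.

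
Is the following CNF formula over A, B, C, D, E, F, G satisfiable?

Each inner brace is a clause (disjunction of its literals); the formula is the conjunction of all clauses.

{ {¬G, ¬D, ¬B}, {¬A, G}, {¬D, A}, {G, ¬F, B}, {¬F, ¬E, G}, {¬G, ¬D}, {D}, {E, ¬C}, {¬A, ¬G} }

No, unsatisfiable

From the singleton clause (D), D = True.
From the singleton clause (A), A = True.
From the singleton clause (G), G = True.
That conflicts with the unit clause (¬G).
No assignment satisfies every clause.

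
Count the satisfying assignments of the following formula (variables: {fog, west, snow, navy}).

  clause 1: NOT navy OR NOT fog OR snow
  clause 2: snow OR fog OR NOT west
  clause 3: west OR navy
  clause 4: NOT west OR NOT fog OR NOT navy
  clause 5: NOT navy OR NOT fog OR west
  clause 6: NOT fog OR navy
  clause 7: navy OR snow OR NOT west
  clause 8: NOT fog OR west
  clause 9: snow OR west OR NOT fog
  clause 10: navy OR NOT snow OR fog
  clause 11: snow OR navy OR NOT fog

There are 2^4 = 16 truth assignments over (fog, west, snow, navy).
Check each against the 11 clauses (columns in the order fog, west, snow, navy):
  F F F F  ✗ fails (west OR navy)
  F F F T  ✓ satisfies all
  F F T F  ✗ fails (west OR navy)
  F F T T  ✓ satisfies all
  F T F F  ✗ fails (snow OR fog OR NOT west)
  F T F T  ✗ fails (snow OR fog OR NOT west)
  F T T F  ✗ fails (navy OR NOT snow OR fog)
  F T T T  ✓ satisfies all
  T F F F  ✗ fails (west OR navy)
  T F F T  ✗ fails (NOT navy OR NOT fog OR snow)
  T F T F  ✗ fails (west OR navy)
  T F T T  ✗ fails (NOT navy OR NOT fog OR west)
  T T F F  ✗ fails (NOT fog OR navy)
  T T F T  ✗ fails (NOT navy OR NOT fog OR snow)
  T T T F  ✗ fails (NOT fog OR navy)
  T T T T  ✗ fails (NOT west OR NOT fog OR NOT navy)
3 of the 16 rows are models.

3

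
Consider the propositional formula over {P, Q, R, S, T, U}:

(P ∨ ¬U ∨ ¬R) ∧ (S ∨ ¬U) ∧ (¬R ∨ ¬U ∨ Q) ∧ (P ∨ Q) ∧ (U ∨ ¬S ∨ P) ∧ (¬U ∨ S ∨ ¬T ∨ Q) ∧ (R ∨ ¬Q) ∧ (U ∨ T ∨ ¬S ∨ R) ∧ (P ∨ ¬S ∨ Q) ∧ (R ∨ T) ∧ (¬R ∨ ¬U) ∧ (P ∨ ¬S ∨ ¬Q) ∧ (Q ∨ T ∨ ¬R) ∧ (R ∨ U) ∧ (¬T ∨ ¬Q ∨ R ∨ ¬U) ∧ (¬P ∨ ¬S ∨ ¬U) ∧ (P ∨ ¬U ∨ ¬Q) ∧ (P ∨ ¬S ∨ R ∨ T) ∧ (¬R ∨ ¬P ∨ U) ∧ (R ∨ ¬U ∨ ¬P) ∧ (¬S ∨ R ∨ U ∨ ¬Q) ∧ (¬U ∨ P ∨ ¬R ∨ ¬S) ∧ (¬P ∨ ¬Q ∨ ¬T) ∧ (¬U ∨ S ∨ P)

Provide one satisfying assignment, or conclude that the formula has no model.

Suppose S = False.
Unit clause (¬U) forces U = False.
Unit clause (R) forces R = True.
Unit clause (¬P) forces P = False.
Unit clause (Q) forces Q = True.
Every clause is now satisfied; T is unconstrained.

P=False; Q=True; R=True; S=False; T=True; U=False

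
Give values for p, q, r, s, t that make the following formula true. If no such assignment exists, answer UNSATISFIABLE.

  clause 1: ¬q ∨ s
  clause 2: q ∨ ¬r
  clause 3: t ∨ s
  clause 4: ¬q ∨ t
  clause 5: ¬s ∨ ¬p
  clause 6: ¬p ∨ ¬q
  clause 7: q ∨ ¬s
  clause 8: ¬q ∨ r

Suppose q = False.
The clause (¬r) is unit, so r = False.
The clause (¬s) is unit, so s = False.
The clause (t) is unit, so t = True.
All clauses hold; p can take either value.

p ↦ False, q ↦ False, r ↦ False, s ↦ False, t ↦ True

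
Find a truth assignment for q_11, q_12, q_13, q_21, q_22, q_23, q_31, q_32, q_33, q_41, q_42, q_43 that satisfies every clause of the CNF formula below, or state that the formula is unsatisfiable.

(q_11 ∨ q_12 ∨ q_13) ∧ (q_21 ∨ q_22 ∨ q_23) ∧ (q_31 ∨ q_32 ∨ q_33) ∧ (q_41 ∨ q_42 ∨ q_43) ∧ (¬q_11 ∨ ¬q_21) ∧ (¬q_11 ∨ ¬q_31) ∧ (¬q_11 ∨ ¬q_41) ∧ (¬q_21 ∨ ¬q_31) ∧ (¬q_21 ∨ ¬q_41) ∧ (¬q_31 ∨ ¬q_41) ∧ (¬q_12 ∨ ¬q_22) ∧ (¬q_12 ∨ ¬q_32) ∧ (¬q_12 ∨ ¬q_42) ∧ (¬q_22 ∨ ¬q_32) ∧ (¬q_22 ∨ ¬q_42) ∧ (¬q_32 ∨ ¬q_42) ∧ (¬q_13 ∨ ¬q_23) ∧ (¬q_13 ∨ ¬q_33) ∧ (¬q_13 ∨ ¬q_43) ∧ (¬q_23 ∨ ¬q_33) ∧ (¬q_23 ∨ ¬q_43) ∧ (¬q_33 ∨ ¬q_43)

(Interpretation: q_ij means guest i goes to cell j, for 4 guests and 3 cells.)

Case q_11 = False:
Case q_12 = True:
Unit clause (¬q_22) forces q_22 = False.
Unit clause (¬q_32) forces q_32 = False.
Unit clause (¬q_42) forces q_42 = False.
Case q_21 = True:
Unit clause (¬q_31) forces q_31 = False.
Unit clause (q_33) forces q_33 = True.
Unit clause (¬q_41) forces q_41 = False.
Unit clause (q_43) forces q_43 = True.
Now (¬q_43) is unsatisfied and unit — conflict.
Undo q_21 and try q_21 = False.
Unit clause (q_23) forces q_23 = True.
Unit clause (¬q_13) forces q_13 = False.
Unit clause (¬q_33) forces q_33 = False.
Unit clause (q_31) forces q_31 = True.
Unit clause (¬q_41) forces q_41 = False.
Unit clause (q_43) forces q_43 = True.
Now (¬q_43) is unsatisfied and unit — conflict.
Neither q_21 = True nor q_21 = False works.
Undo q_12 and try q_12 = False.
Unit clause (q_13) forces q_13 = True.
Unit clause (¬q_23) forces q_23 = False.
Unit clause (¬q_33) forces q_33 = False.
Unit clause (¬q_43) forces q_43 = False.
Case q_21 = True:
Unit clause (¬q_31) forces q_31 = False.
Unit clause (q_32) forces q_32 = True.
Unit clause (¬q_41) forces q_41 = False.
Unit clause (q_42) forces q_42 = True.
Now (¬q_42) is unsatisfied and unit — conflict.
Undo q_21 and try q_21 = False.
Unit clause (q_22) forces q_22 = True.
Unit clause (¬q_32) forces q_32 = False.
Unit clause (q_31) forces q_31 = True.
Unit clause (¬q_41) forces q_41 = False.
Unit clause (q_42) forces q_42 = True.
Now (¬q_42) is unsatisfied and unit — conflict.
Neither q_21 = True nor q_21 = False works.
Neither q_12 = True nor q_12 = False works.
Undo q_11 and try q_11 = True.
Unit clause (¬q_21) forces q_21 = False.
Unit clause (¬q_31) forces q_31 = False.
Unit clause (¬q_41) forces q_41 = False.
Case q_22 = True:
Unit clause (¬q_12) forces q_12 = False.
Unit clause (¬q_32) forces q_32 = False.
Unit clause (q_33) forces q_33 = True.
Unit clause (¬q_42) forces q_42 = False.
Unit clause (q_43) forces q_43 = True.
Now (¬q_43) is unsatisfied and unit — conflict.
Undo q_22 and try q_22 = False.
Unit clause (q_23) forces q_23 = True.
Unit clause (¬q_13) forces q_13 = False.
Unit clause (¬q_33) forces q_33 = False.
Unit clause (q_32) forces q_32 = True.
Unit clause (¬q_12) forces q_12 = False.
Unit clause (¬q_42) forces q_42 = False.
Unit clause (q_43) forces q_43 = True.
Now (¬q_43) is unsatisfied and unit — conflict.
Neither q_22 = True nor q_22 = False works.
Neither q_11 = True nor q_11 = False works.

UNSATISFIABLE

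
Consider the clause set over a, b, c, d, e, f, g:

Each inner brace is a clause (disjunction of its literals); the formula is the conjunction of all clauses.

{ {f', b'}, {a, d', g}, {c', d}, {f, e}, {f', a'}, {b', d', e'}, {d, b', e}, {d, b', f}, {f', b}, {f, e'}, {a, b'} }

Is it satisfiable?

Unsatisfiable

Try f = 0.
The clause (e) is unit, so e = 1.
But (e') is also a unit clause — contradiction.
That branch fails; take f = 1 instead.
The clause (b') is unit, so b = 0.
But (b) is also a unit clause — contradiction.
Neither f = 1 nor f = 0 works.
No assignment satisfies every clause.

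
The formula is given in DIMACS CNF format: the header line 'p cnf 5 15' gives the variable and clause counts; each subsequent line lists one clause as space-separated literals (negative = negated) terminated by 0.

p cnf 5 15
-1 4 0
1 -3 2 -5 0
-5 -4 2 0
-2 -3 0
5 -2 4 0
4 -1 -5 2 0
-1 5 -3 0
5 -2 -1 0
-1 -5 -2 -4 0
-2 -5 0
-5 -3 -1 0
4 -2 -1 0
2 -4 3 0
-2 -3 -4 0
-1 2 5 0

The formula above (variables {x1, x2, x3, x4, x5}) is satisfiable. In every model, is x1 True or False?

False

Suppose x1 = True.
The clause (x4) is unit, so x4 = True.
Suppose x5 = False.
The clause (¬x3) is unit, so x3 = False.
The clause (¬x2) is unit, so x2 = False.
Now (x2) is unsatisfied and unit — conflict.
That branch fails; take x5 = True instead.
The clause (x2) is unit, so x2 = True.
Now (¬x2) is unsatisfied and unit — conflict.
Neither x5 = True nor x5 = False works.
So every satisfying assignment has x1 = False.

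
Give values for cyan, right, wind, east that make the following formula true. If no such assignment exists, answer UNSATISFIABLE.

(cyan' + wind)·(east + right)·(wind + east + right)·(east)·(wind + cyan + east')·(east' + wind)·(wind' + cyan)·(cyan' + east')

Unit clause (east) forces east = 1.
Unit clause (wind) forces wind = 1.
Unit clause (cyan) forces cyan = 1.
But (cyan') is also a unit clause — contradiction.

UNSATISFIABLE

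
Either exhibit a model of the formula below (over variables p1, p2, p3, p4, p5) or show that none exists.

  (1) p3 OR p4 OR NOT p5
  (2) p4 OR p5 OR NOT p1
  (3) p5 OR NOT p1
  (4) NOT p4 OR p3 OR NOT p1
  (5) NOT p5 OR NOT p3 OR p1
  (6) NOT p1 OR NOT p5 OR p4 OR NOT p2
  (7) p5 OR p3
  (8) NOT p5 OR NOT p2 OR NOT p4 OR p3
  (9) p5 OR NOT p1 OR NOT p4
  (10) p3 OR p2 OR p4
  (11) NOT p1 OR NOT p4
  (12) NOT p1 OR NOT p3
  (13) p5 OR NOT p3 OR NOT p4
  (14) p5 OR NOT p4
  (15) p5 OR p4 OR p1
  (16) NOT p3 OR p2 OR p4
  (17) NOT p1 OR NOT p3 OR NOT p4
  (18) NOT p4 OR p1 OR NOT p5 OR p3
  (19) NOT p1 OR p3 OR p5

Case p5 = true:
Case p3 = true:
(p1) alone gives p1 = true.
But (NOT p1) is also a unit clause — contradiction.
So p3 must be the other value — set p3 = false.
(p4) alone gives p4 = true.
(NOT p1) alone gives p1 = false.
But (p1) is also a unit clause — contradiction.
Neither p3 = true nor p3 = false works.
So p5 must be the other value — set p5 = false.
(NOT p1) alone gives p1 = false.
(p3) alone gives p3 = true.
(NOT p4) alone gives p4 = false.
But (p4) is also a unit clause — contradiction.
Neither p5 = true nor p5 = false works.

UNSATISFIABLE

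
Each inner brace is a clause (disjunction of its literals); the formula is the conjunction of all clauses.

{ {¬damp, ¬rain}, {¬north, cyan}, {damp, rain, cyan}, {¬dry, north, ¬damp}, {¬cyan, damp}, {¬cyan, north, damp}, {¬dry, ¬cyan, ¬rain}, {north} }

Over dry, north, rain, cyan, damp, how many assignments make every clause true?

2

There are 2^5 = 32 truth assignments over (dry, north, rain, cyan, damp).
Split on north. With north = True, the clauses containing north are satisfied and ¬north drops from the rest; 2 of the 2^4 = 16 assignments to the other variables satisfy what remains.
With north = False, by the same count on the reduced clause set, 0 assignments work.
(One model: dry=F, north=T, rain=F, cyan=T, damp=T.)
Total: 2 + 0 = 2.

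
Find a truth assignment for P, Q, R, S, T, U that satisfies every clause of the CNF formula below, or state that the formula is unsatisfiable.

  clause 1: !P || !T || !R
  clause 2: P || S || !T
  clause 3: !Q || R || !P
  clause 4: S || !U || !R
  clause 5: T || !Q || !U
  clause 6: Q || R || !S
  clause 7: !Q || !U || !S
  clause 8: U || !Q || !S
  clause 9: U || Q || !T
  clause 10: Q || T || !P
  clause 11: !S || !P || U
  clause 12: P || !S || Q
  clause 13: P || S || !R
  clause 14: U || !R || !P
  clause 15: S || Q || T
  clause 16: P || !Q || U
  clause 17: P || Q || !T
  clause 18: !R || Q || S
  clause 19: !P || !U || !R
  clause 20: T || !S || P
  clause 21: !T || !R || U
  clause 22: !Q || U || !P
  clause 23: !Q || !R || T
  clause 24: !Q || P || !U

P: true,  Q: false,  R: false,  S: false,  T: true,  U: true

Branch on P: set P = true.
Branch on T: set T = true.
The clause (!R) is unit, so R = false.
The clause (!Q) is unit, so Q = false.
The clause (!S) is unit, so S = false.
The clause (U) is unit, so U = true.
This assignment satisfies each clause.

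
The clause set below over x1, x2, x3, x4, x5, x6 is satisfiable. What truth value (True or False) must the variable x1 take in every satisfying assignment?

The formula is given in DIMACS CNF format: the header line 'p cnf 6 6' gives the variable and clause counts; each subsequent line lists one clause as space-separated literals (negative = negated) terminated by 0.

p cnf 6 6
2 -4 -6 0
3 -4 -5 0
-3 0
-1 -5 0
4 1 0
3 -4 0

Suppose x1 = False.
From the singleton clause (¬x3), x3 = False.
From the singleton clause (x4), x4 = True.
That conflicts with the unit clause (¬x4).
So every satisfying assignment has x1 = True.

True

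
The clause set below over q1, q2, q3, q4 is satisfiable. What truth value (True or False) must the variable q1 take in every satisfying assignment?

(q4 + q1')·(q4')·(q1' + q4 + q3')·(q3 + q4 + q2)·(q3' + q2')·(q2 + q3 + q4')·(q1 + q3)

False

Suppose q1 = 1.
(q4) alone gives q4 = 1.
That conflicts with the unit clause (q4').
So every satisfying assignment has q1 = False.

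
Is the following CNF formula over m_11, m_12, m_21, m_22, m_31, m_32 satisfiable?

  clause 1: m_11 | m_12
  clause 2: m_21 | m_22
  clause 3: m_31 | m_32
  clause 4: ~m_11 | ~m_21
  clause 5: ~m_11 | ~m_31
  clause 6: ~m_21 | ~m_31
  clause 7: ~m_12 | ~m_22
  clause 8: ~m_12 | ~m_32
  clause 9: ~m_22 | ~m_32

Case m_11 = 1:
(~m_21) alone gives m_21 = 0.
(m_22) alone gives m_22 = 1.
(~m_31) alone gives m_31 = 0.
(m_32) alone gives m_32 = 1.
But (~m_32) is also a unit clause — contradiction.
Backtrack on m_11: now try m_11 = 0.
(m_12) alone gives m_12 = 1.
(~m_22) alone gives m_22 = 0.
(m_21) alone gives m_21 = 1.
(~m_31) alone gives m_31 = 0.
(m_32) alone gives m_32 = 1.
But (~m_32) is also a unit clause — contradiction.
Neither m_11 = 1 nor m_11 = 0 works.
No assignment satisfies every clause.

Unsatisfiable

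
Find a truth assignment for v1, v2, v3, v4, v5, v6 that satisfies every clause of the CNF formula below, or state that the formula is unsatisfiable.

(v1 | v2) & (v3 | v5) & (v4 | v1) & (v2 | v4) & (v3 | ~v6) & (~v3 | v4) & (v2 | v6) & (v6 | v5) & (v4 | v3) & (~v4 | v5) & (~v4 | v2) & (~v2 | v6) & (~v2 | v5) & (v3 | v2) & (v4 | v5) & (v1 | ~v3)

v1 ↦ 1,  v2 ↦ 1,  v3 ↦ 1,  v4 ↦ 1,  v5 ↦ 1,  v6 ↦ 1

Suppose v1 = 1.
Suppose v3 = 1.
From the singleton clause (v4), v4 = 1.
From the singleton clause (v5), v5 = 1.
From the singleton clause (v2), v2 = 1.
From the singleton clause (v6), v6 = 1.
All clauses are satisfied.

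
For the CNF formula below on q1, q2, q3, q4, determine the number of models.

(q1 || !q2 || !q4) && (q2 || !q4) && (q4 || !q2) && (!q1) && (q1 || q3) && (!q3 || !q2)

1

There are 2^4 = 16 truth assignments over (q1, q2, q3, q4).
Check each against the 6 clauses (columns in the order q1, q2, q3, q4):
  F F F F  ✗ fails (q1 || q3)
  F F F T  ✗ fails (q2 || !q4)
  F F T F  ✓ satisfies all
  F F T T  ✗ fails (q2 || !q4)
  F T F F  ✗ fails (q4 || !q2)
  F T F T  ✗ fails (q1 || !q2 || !q4)
  F T T F  ✗ fails (q4 || !q2)
  F T T T  ✗ fails (q1 || !q2 || !q4)
  T F F F  ✗ fails (!q1)
  T F F T  ✗ fails (q2 || !q4)
  T F T F  ✗ fails (!q1)
  T F T T  ✗ fails (q2 || !q4)
  T T F F  ✗ fails (q4 || !q2)
  T T F T  ✗ fails (!q1)
  T T T F  ✗ fails (q4 || !q2)
  T T T T  ✗ fails (!q1)
1 of the 16 rows is a model.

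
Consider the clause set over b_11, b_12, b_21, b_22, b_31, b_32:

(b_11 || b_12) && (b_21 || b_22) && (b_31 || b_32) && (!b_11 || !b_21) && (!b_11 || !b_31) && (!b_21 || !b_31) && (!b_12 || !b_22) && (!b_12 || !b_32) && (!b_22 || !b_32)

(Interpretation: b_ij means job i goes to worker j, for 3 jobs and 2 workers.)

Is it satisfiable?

Case b_11 = true:
(!b_21) alone gives b_21 = false.
(b_22) alone gives b_22 = true.
(!b_31) alone gives b_31 = false.
(b_32) alone gives b_32 = true.
But (!b_32) is also a unit clause — contradiction.
Undo b_11 and try b_11 = false.
(b_12) alone gives b_12 = true.
(!b_22) alone gives b_22 = false.
(b_21) alone gives b_21 = true.
(!b_31) alone gives b_31 = false.
(b_32) alone gives b_32 = true.
But (!b_32) is also a unit clause — contradiction.
Either choice for b_11 ends in contradiction.
No assignment satisfies every clause.

Unsatisfiable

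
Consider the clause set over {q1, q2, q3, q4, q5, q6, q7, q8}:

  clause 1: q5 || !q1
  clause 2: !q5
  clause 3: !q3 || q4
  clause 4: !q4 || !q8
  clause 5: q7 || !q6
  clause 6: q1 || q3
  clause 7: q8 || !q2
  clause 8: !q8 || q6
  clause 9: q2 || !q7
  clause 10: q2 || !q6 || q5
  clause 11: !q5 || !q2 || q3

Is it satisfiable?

Yes

Unit clause (!q5) forces q5 = false.
Unit clause (!q1) forces q1 = false.
Unit clause (q3) forces q3 = true.
Unit clause (q4) forces q4 = true.
Unit clause (!q8) forces q8 = false.
Unit clause (!q2) forces q2 = false.
Unit clause (!q7) forces q7 = false.
Unit clause (!q6) forces q6 = false.
Every clause now holds.
A satisfying assignment: q1=false, q2=false, q3=true, q4=true, q5=false, q6=false, q7=false, q8=false.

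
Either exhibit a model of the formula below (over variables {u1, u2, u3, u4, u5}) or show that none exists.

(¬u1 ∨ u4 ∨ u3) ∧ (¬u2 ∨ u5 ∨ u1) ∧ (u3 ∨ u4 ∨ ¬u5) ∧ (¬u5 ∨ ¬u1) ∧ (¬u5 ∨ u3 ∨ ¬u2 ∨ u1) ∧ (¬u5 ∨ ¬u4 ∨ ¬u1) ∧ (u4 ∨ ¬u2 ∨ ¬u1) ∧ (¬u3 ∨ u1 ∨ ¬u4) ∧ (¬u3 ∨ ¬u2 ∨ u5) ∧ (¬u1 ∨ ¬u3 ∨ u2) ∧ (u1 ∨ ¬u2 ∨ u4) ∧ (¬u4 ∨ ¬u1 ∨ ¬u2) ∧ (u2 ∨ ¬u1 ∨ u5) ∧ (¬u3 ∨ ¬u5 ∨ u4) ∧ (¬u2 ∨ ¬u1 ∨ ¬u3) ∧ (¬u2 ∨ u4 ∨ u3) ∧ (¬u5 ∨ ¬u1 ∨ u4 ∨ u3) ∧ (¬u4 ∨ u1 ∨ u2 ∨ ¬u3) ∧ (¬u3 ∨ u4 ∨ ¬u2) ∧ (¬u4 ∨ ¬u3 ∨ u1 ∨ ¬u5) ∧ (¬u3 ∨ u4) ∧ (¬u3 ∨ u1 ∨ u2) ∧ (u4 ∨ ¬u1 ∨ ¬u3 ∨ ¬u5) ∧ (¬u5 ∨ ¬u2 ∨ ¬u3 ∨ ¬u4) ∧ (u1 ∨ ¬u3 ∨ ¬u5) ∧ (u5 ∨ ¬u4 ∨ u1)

u1=False; u2=False; u3=False; u4=False; u5=False

Branch on u5: set u5 = False.
Branch on u2: set u2 = False.
From the singleton clause (¬u1), u1 = False.
From the singleton clause (¬u3), u3 = False.
From the singleton clause (¬u4), u4 = False.
All clauses are satisfied.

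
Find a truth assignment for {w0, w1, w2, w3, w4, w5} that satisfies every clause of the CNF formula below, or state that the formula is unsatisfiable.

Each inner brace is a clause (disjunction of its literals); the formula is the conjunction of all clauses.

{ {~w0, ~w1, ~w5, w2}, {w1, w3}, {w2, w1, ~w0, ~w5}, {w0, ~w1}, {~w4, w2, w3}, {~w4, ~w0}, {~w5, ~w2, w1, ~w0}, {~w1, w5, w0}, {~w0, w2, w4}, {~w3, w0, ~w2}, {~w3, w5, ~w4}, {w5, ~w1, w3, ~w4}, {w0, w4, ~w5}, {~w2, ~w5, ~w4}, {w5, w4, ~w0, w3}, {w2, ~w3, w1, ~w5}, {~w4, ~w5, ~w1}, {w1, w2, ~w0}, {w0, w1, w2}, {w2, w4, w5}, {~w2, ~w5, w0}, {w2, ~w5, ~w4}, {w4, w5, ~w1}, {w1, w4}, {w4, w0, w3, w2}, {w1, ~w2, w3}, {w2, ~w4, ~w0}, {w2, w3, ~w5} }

w0: 1; w1: 1; w2: 1; w3: 1; w4: 0; w5: 1

Suppose w1 = 1.
Unit clause (w0) forces w0 = 1.
Unit clause (~w4) forces w4 = 0.
Unit clause (w2) forces w2 = 1.
Unit clause (w5) forces w5 = 1.
Every clause is now satisfied; w3 is unconstrained.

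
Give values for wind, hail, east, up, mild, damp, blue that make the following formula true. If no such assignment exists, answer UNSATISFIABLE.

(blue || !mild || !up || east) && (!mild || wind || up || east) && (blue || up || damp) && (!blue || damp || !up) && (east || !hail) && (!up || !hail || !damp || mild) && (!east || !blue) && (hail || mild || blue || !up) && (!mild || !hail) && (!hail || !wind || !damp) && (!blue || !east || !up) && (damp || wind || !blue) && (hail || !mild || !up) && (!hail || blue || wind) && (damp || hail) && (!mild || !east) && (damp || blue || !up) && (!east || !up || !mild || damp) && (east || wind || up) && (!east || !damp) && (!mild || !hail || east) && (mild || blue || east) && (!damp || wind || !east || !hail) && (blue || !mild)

wind: false; hail: false; east: false; up: true; mild: false; damp: true; blue: true

Try east = false.
The clause (!hail) is unit, so hail = false.
The clause (damp) is unit, so damp = true.
Try mild = false.
The clause (blue) is unit, so blue = true.
Try wind = false.
The clause (up) is unit, so up = true.
This assignment satisfies each clause.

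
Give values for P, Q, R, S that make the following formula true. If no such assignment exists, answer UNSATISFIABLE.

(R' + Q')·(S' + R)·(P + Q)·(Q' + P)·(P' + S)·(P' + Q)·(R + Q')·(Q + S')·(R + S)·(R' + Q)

Try R = 0.
(S') alone gives S = 0.
But (S) is also a unit clause — contradiction.
So R must be the other value — set R = 1.
(Q') alone gives Q = 0.
But (Q) is also a unit clause — contradiction.
Neither R = 1 nor R = 0 works.

UNSATISFIABLE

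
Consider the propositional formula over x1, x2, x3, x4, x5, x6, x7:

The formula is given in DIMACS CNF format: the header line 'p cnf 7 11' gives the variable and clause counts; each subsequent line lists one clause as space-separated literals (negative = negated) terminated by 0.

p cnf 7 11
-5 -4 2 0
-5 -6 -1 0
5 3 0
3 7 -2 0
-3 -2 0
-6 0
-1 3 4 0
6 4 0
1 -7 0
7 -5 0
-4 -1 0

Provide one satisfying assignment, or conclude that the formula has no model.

The clause (¬x6) is unit, so x6 = False.
The clause (x4) is unit, so x4 = True.
The clause (¬x1) is unit, so x1 = False.
The clause (¬x7) is unit, so x7 = False.
The clause (¬x5) is unit, so x5 = False.
The clause (x3) is unit, so x3 = True.
The clause (¬x2) is unit, so x2 = False.
All clauses are satisfied.

x1=False,  x2=False,  x3=True,  x4=True,  x5=False,  x6=False,  x7=False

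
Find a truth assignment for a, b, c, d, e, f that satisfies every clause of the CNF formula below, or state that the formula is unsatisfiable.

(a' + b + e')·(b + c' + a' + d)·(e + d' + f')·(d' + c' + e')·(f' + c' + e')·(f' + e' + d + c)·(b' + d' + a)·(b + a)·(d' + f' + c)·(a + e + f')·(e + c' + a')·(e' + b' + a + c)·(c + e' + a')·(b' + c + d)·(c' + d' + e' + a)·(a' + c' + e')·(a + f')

Branch on b: set b = 0.
The clause (a) is unit, so a = 1.
The clause (e') is unit, so e = 0.
The clause (c') is unit, so c = 0.
Branch on d: set d = 1.
The clause (f') is unit, so f = 0.
All clauses are satisfied.

a ↦ 1,  b ↦ 0,  c ↦ 0,  d ↦ 1,  e ↦ 0,  f ↦ 0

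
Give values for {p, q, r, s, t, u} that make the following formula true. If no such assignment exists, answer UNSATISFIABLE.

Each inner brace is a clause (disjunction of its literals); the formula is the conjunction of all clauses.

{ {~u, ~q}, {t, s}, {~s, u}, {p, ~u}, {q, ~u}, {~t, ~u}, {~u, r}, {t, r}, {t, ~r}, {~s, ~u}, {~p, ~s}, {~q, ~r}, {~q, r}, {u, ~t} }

Case u = 0:
From the singleton clause (~s), s = 0.
From the singleton clause (t), t = 1.
But (~t) is also a unit clause — contradiction.
Undo u and try u = 1.
From the singleton clause (~q), q = 0.
But (q) is also a unit clause — contradiction.
Both values of u lead to a conflict.

UNSATISFIABLE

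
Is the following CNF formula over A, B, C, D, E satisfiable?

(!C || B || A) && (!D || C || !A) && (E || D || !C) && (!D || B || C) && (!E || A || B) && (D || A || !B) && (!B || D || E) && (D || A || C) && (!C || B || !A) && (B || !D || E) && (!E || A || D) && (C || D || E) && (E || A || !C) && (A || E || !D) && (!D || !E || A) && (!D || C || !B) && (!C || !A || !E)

Case C = false:
Case D = false:
Unit clause (A) forces A = true.
Unit clause (E) forces E = true.
No clause remains; B is free.
A satisfying assignment: A=true, B=true, C=false, D=false, E=true.

Yes, satisfiable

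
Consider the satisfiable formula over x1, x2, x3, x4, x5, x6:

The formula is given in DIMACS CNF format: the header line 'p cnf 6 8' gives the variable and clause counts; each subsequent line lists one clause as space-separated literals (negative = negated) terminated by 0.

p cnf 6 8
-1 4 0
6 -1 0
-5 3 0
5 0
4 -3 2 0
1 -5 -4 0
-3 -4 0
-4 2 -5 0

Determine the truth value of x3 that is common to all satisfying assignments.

Suppose x3 = False.
The clause (¬x5) is unit, so x5 = False.
Now (x5) is unsatisfied and unit — conflict.
So every satisfying assignment has x3 = True.

True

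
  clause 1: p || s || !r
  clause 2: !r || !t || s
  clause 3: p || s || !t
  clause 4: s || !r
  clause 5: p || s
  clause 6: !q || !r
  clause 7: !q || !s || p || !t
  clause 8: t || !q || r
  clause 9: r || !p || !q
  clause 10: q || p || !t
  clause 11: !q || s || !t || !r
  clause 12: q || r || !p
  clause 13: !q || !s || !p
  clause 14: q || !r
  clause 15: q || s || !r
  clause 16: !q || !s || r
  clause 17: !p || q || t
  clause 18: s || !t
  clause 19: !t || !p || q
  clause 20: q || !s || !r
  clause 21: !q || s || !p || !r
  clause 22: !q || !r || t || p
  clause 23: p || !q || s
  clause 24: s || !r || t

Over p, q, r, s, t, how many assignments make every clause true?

1

There are 2^5 = 32 truth assignments over (p, q, r, s, t).
Split on r. With r = true, the clauses containing r are satisfied and !r drops from the rest; 0 of the 2^4 = 16 assignments to the other variables satisfy what remains.
With r = false, by the same count on the reduced clause set, 1 assignment works.
Total: 0 + 1 = 1.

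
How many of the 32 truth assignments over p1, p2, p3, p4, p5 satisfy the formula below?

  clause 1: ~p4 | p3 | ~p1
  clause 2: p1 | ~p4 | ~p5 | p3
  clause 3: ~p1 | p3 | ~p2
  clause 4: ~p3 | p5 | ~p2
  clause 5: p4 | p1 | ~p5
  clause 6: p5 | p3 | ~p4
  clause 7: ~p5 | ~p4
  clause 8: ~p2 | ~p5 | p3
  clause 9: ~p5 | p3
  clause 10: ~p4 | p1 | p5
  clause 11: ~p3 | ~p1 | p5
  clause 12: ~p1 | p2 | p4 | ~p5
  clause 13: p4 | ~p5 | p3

There are 2^5 = 32 truth assignments over (p1, p2, p3, p4, p5).
Split on p1. With p1 = 1, the clauses containing p1 are satisfied and ~p1 drops from the rest; 2 of the 2^4 = 16 assignments to the other variables satisfy what remains.
With p1 = 0, by the same count on the reduced clause set, 3 assignments work.
Total: 2 + 3 = 5.

5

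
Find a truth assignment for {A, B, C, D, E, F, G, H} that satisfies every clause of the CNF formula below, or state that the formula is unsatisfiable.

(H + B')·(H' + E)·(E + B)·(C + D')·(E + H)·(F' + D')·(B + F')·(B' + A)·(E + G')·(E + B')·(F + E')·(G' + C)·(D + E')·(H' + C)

UNSATISFIABLE

Branch on H: set H = 1.
The clause (E) is unit, so E = 1.
The clause (F) is unit, so F = 1.
The clause (D') is unit, so D = 0.
But (D) is also a unit clause — contradiction.
That branch fails; take H = 0 instead.
The clause (B') is unit, so B = 0.
The clause (E) is unit, so E = 1.
The clause (F') is unit, so F = 0.
But (F) is also a unit clause — contradiction.
Either choice for H ends in contradiction.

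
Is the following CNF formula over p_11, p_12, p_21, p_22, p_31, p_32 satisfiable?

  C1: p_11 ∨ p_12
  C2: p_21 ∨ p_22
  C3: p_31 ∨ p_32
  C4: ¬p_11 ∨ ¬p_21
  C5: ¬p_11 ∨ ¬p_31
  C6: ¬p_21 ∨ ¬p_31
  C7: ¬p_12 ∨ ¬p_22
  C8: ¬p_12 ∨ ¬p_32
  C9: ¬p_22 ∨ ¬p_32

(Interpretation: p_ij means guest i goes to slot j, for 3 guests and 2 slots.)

No, unsatisfiable

Case p_11 = True:
Unit clause (¬p_21) forces p_21 = False.
Unit clause (p_22) forces p_22 = True.
Unit clause (¬p_31) forces p_31 = False.
Unit clause (p_32) forces p_32 = True.
That conflicts with the unit clause (¬p_32).
So p_11 must be the other value — set p_11 = False.
Unit clause (p_12) forces p_12 = True.
Unit clause (¬p_22) forces p_22 = False.
Unit clause (p_21) forces p_21 = True.
Unit clause (¬p_31) forces p_31 = False.
Unit clause (p_32) forces p_32 = True.
That conflicts with the unit clause (¬p_32).
Neither p_11 = True nor p_11 = False works.
No assignment satisfies every clause.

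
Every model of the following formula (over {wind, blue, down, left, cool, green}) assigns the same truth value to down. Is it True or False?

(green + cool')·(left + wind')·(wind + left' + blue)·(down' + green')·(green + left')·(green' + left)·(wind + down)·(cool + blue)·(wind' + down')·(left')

Suppose down = 0.
The clause (wind) is unit, so wind = 1.
The clause (left) is unit, so left = 1.
Now (left') is unsatisfied and unit — conflict.
So every satisfying assignment has down = True.

True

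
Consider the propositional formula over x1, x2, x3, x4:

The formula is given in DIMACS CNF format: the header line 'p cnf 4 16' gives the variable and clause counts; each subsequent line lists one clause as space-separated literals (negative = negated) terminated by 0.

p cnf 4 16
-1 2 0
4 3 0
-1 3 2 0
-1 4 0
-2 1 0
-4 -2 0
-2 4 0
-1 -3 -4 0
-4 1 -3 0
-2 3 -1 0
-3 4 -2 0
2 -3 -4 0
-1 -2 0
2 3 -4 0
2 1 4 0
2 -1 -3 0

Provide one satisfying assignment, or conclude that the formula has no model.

UNSATISFIABLE

Case x1 = False:
Unit clause (¬x2) forces x2 = False.
Unit clause (x4) forces x4 = True.
Unit clause (¬x3) forces x3 = False.
Now (x3) is unsatisfied and unit — conflict.
So x1 must be the other value — set x1 = True.
Unit clause (x2) forces x2 = True.
Now (¬x2) is unsatisfied and unit — conflict.
Neither x1 = True nor x1 = False works.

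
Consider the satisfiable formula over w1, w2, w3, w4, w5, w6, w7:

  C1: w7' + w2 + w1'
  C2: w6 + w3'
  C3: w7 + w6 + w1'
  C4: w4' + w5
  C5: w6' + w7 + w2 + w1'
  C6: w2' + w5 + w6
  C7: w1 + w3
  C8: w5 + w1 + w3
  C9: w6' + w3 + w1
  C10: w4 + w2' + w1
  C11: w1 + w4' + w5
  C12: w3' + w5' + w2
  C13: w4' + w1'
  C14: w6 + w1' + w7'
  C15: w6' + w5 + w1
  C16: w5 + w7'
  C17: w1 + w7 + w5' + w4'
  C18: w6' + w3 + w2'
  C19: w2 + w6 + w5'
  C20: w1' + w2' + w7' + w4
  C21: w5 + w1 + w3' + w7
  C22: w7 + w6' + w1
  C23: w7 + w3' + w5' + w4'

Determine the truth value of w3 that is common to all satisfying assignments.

True

Suppose w3 = 0.
The clause (w1) is unit, so w1 = 1.
The clause (w4') is unit, so w4 = 0.
Suppose w7 = 0.
The clause (w6) is unit, so w6 = 1.
The clause (w2) is unit, so w2 = 1.
But (w2') is also a unit clause — contradiction.
Backtrack on w7: now try w7 = 1.
The clause (w2) is unit, so w2 = 1.
But (w2') is also a unit clause — contradiction.
Both values of w7 lead to a conflict.
So every satisfying assignment has w3 = True.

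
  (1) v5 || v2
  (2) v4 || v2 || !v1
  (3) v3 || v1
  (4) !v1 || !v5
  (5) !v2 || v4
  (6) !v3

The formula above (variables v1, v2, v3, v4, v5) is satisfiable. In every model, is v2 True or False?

True

Suppose v2 = false.
From the singleton clause (v5), v5 = true.
From the singleton clause (!v1), v1 = false.
From the singleton clause (v3), v3 = true.
But (!v3) is also a unit clause — contradiction.
So every satisfying assignment has v2 = True.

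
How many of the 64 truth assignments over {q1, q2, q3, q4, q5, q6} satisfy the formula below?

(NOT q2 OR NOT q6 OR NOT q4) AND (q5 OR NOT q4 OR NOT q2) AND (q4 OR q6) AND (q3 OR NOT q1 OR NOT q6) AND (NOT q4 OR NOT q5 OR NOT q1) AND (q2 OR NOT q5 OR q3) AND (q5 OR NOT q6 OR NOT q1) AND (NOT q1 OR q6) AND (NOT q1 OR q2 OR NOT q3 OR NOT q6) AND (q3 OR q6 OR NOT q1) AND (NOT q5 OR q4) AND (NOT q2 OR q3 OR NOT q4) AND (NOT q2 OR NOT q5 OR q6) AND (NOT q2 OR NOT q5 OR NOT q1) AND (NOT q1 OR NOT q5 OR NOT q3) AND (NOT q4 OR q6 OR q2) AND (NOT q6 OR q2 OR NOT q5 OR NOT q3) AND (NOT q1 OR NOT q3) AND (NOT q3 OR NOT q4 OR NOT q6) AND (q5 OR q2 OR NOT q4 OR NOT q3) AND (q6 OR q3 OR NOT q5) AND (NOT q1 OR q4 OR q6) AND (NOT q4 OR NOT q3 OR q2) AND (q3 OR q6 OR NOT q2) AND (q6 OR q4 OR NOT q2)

There are 2^6 = 64 truth assignments over (q1, q2, q3, q4, q5, q6).
Split on q5. With q5 = true, the clauses containing q5 are satisfied and NOT q5 drops from the rest; 0 of the 2^5 = 32 assignments to the other variables satisfy what remains.
With q5 = false, by the same count on the reduced clause set, 5 assignments work.
(One model: q1=F, q2=F, q3=F, q4=F, q5=F, q6=T.)
Total: 0 + 5 = 5.

5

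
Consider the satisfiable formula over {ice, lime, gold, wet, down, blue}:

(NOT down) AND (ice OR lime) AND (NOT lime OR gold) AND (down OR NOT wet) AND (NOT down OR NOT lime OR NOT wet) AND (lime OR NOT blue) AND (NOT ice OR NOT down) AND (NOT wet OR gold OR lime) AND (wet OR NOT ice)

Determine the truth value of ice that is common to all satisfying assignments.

Suppose ice = true.
From the singleton clause (NOT down), down = false.
From the singleton clause (NOT wet), wet = false.
Now (wet) is unsatisfied and unit — conflict.
So every satisfying assignment has ice = False.

False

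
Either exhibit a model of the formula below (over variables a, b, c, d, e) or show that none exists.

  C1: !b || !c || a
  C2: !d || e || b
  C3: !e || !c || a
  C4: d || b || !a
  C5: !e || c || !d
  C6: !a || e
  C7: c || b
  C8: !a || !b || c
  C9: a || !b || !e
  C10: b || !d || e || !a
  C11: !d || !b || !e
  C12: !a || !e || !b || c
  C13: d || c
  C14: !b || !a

a: false, b: true, c: false, d: true, e: false

Suppose a = false.
Suppose b = true.
From the singleton clause (!c), c = false.
From the singleton clause (!e), e = false.
From the singleton clause (d), d = true.
This assignment satisfies each clause.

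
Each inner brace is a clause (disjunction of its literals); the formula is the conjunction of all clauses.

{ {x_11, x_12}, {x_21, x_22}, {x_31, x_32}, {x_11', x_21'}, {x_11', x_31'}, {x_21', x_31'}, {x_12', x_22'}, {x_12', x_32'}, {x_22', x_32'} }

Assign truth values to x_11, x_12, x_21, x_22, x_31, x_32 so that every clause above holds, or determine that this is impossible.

UNSATISFIABLE

Case x_11 = 1:
From the singleton clause (x_21'), x_21 = 0.
From the singleton clause (x_22), x_22 = 1.
From the singleton clause (x_31'), x_31 = 0.
From the singleton clause (x_32), x_32 = 1.
Now (x_32') is unsatisfied and unit — conflict.
That branch fails; take x_11 = 0 instead.
From the singleton clause (x_12), x_12 = 1.
From the singleton clause (x_22'), x_22 = 0.
From the singleton clause (x_21), x_21 = 1.
From the singleton clause (x_31'), x_31 = 0.
From the singleton clause (x_32), x_32 = 1.
Now (x_32') is unsatisfied and unit — conflict.
Neither x_11 = 1 nor x_11 = 0 works.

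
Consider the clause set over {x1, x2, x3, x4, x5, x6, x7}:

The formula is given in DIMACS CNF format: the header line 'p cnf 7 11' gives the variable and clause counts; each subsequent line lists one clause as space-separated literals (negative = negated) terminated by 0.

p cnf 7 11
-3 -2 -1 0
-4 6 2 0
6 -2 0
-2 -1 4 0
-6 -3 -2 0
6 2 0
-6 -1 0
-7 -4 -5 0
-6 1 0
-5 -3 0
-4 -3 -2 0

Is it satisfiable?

Branch on x6: set x6 = True.
The clause (¬x1) is unit, so x1 = False.
Now (x1) is unsatisfied and unit — conflict.
So x6 must be the other value — set x6 = False.
The clause (¬x2) is unit, so x2 = False.
Now (x2) is unsatisfied and unit — conflict.
Neither x6 = True nor x6 = False works.
No assignment satisfies every clause.

No, unsatisfiable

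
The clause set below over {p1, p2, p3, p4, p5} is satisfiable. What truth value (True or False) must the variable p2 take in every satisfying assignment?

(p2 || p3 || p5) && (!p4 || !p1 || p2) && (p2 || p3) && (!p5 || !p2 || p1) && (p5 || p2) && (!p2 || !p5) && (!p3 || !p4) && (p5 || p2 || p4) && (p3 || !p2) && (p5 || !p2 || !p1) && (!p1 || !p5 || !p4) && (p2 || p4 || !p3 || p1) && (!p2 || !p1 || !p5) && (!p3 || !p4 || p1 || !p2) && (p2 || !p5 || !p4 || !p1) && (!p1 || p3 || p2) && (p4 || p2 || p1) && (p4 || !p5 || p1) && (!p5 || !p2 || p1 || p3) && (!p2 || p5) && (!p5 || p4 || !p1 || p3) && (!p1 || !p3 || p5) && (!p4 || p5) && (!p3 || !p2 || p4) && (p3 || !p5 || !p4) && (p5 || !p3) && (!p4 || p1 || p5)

Suppose p2 = true.
From the singleton clause (!p5), p5 = false.
That conflicts with the unit clause (p5).
So every satisfying assignment has p2 = False.

False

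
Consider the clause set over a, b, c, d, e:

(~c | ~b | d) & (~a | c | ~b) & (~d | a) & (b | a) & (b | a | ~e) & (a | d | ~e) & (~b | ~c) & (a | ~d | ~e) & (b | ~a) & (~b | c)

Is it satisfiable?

No

Branch on d: set d = 0.
Branch on c: set c = 0.
The clause (~b) is unit, so b = 0.
The clause (a) is unit, so a = 1.
But (~a) is also a unit clause — contradiction.
Undo c and try c = 1.
The clause (~b) is unit, so b = 0.
The clause (a) is unit, so a = 1.
But (~a) is also a unit clause — contradiction.
Either choice for c ends in contradiction.
Undo d and try d = 1.
The clause (a) is unit, so a = 1.
The clause (b) is unit, so b = 1.
The clause (c) is unit, so c = 1.
But (~c) is also a unit clause — contradiction.
Either choice for d ends in contradiction.
No assignment satisfies every clause.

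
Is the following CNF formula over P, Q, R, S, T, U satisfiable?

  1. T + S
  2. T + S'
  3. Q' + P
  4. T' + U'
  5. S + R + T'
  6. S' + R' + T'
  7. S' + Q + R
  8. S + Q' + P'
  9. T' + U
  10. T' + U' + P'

Try T = 1.
Unit clause (U') forces U = 0.
Now (U) is unsatisfied and unit — conflict.
That branch fails; take T = 0 instead.
Unit clause (S) forces S = 1.
Now (S') is unsatisfied and unit — conflict.
Neither T = 1 nor T = 0 works.
No assignment satisfies every clause.

No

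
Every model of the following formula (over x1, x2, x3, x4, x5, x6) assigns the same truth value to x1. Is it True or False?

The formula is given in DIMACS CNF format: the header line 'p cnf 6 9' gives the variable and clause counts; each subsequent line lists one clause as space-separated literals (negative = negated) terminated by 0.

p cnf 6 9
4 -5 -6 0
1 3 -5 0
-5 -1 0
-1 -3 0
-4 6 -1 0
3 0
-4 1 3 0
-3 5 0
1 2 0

Suppose x1 = True.
Unit clause (¬x5) forces x5 = False.
Unit clause (¬x3) forces x3 = False.
But (x3) is also a unit clause — contradiction.
So every satisfying assignment has x1 = False.

False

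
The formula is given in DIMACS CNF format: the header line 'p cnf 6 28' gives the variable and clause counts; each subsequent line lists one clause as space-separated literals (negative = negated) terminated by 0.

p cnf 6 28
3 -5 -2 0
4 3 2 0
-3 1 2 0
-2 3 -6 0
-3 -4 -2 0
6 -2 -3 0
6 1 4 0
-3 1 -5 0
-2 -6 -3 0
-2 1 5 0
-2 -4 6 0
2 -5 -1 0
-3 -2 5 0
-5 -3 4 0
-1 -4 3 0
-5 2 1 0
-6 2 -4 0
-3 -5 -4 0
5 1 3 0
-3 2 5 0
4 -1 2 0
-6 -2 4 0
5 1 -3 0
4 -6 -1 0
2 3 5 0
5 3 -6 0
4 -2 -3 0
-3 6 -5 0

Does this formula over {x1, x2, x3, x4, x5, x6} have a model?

Try x3 = False.
Try x5 = False.
The clause (x1) is unit, so x1 = True.
The clause (¬x4) is unit, so x4 = False.
The clause (x2) is unit, so x2 = True.
The clause (¬x6) is unit, so x6 = False.
This assignment satisfies each clause.
A satisfying assignment: x1=True; x2=True; x3=False; x4=False; x5=False; x6=False.

Yes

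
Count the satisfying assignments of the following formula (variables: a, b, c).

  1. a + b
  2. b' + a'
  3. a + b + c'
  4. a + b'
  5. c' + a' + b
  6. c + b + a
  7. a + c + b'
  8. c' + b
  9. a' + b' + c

There are 2^3 = 8 truth assignments over (a, b, c).
Check each against the 9 clauses (columns in the order a, b, c):
  F F F  ✗ fails (a + b)
  F F T  ✗ fails (a + b)
  F T F  ✗ fails (a + b')
  F T T  ✗ fails (a + b')
  T F F  ✓ satisfies all
  T F T  ✗ fails (c' + a' + b)
  T T F  ✗ fails (b' + a')
  T T T  ✗ fails (b' + a')
1 of the 8 rows is a model.

1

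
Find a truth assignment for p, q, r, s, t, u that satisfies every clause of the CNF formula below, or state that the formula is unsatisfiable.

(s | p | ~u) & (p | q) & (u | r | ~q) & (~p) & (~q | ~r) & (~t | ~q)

p=0, q=1, r=0, s=1, t=0, u=1

From the singleton clause (~p), p = 0.
From the singleton clause (q), q = 1.
From the singleton clause (~r), r = 0.
From the singleton clause (u), u = 1.
From the singleton clause (s), s = 1.
From the singleton clause (~t), t = 0.
Every clause now holds.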